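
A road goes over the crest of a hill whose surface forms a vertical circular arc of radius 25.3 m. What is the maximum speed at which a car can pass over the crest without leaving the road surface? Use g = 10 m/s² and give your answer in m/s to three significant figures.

15.9 m/s

At the crest the centre of the circle is below the car, so the net downward (centripetal) force is mg − N = mv²/r.
The car leaves the road when N → 0, giving v_max = √(g r) = √(10.0 × 25.3) = 15.91 m/s.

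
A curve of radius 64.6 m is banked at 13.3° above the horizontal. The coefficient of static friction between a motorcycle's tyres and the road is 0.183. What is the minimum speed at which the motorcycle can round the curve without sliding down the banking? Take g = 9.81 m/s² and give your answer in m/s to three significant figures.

At the minimum speed, friction acts up the slope at its limiting value f = μN. Radially (horizontal, toward centre): N sinθ − μN cosθ = mv²/r. Vertically: N cosθ + μN sinθ = mg.
Dividing: v² = r g (sinθ − μcosθ)/(cosθ + μsinθ).
sinθ − μcosθ = 0.2300 − 0.183×0.9732 = 0.05196; cosθ + μsinθ = 0.9732 + 0.183×0.2300 = 1.015.
v² = 64.6 × 9.81 × 0.05196/1.015 = 32.43 m²/s², so v = 5.695 m/s.

5.69 m/s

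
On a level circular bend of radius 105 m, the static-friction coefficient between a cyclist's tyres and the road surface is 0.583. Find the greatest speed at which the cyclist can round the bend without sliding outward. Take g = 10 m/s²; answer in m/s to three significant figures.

24.7 m/s

On a flat curve, static friction is the only horizontal force, so it must supply the full centripetal force: μ_s m g = m v²/r.
Mass cancels: v_max = √(μ_s g r) = √(0.583 × 10.0 × 105) = √612.2 = 24.74 m/s.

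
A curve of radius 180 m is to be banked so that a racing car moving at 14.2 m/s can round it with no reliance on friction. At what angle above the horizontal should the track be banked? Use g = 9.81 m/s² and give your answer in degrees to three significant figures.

With no friction, the horizontal component of the normal force provides the centripetal force: N sinθ = mv²/r, while N cosθ = mg vertically.
Dividing: tanθ = v²/(r g) = (14.2)²/(180 × 9.81) = 201.6/1766 = 0.1142.
θ = arctan(0.1142) = 6.514°.

6.51°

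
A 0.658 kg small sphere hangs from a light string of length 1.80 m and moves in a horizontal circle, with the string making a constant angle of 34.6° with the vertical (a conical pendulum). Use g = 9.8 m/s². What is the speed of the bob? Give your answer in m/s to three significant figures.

The radius of the circle is r = L sinθ = 1.80 × sin 34.6° = 1.022 m.
Horizontally T sinθ = mv²/r and vertically T cosθ = mg, so tanθ = v²/(rg).
v = √(r g tanθ) = √(1.022 × 9.8 × 0.6899) = √6.910 = 2.629 m/s.

2.63 m/s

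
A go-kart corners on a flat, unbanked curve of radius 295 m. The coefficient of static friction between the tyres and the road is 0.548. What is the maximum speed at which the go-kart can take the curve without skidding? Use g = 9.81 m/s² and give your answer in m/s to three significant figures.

On a flat curve, static friction is the only horizontal force, so it must supply the full centripetal force: μ_s m g = m v²/r.
Mass cancels: v_max = √(μ_s g r) = √(0.548 × 9.81 × 295) = √1586 = 39.82 m/s.

39.8 m/s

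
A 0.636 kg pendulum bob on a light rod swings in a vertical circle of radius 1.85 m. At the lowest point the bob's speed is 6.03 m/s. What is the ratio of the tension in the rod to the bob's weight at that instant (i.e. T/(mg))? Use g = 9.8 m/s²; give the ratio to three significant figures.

3.01

At the bottom, T − mg = mv²/r, so T = m(v²/r + g) and T/(mg) = v²/(rg) + 1 = (6.03)²/(1.85 × 9.8) + 1 = 2.006 + 1 = 3.006.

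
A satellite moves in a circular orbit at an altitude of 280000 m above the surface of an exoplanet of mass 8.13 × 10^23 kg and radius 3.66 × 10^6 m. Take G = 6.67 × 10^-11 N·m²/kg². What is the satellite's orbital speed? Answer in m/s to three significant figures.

3710 m/s

Orbital radius r = R + h = 3.66 × 10^6 + 280000 = 3.940 × 10^6 m.
Gravity supplies the centripetal force: G M m / r² = m v² / r, so v = √(GM/r).
v = √(6.67 × 10^-11 × 8.13 × 10^23 / 3.940 × 10^6) = √(1.376 × 10^7) = 3710 m/s.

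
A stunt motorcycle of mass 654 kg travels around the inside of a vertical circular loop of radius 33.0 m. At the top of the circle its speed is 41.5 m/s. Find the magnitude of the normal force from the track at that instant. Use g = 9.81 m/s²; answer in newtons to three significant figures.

27700 N

At the top, both N and the weight mg point inward (toward the centre), so N + mg = mv²/r.
N = m(v²/r − g) = 654 × ((41.5)²/33.0 − 9.81) = 654 × (52.19 − 9.81) = 654 × 42.38 = 27720 N.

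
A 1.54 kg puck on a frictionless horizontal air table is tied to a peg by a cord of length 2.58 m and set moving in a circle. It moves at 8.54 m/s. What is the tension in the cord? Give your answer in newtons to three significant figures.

43.5 N

The tension is the only horizontal force, so it supplies the full centripetal force: T = m v²/r = 1.54 × (8.540)²/2.58 = 1.54 × 72.93/2.58 = 43.53 N.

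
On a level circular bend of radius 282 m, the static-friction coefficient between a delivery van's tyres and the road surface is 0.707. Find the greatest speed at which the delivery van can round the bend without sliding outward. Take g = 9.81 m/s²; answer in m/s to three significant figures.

The only inward force on a level bend is static friction, so at the limit f_s = μ_s N = μ_s m g = m v²/r.
Mass cancels: v_max = √(μ_s g r) = √(0.707 × 9.81 × 282) = √1956 = 44.23 m/s.

44.2 m/s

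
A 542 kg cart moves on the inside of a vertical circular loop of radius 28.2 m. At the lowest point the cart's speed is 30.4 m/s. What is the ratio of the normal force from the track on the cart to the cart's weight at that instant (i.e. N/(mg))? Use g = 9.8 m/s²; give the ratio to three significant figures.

At the bottom, N − mg = mv²/r, so N = m(v²/r + g) and N/(mg) = v²/(rg) + 1 = (30.4)²/(28.2 × 9.8) + 1 = 3.344 + 1 = 4.344.

4.34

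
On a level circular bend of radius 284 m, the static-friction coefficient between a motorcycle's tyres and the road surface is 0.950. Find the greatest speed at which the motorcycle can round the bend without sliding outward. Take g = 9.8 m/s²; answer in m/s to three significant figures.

51.4 m/s

Friction provides the centripetal force on a flat curve. At maximum speed it is at its limiting value: μ_s m g = m v²/r.
Mass cancels: v_max = √(μ_s g r) = √(0.950 × 9.8 × 284) = √2644 = 51.42 m/s.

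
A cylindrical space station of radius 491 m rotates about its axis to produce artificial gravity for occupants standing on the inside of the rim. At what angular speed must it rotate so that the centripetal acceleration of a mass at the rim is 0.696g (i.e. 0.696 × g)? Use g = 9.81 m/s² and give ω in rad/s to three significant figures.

Centripetal acceleration a_c = ω²r. Setting ω²r = 0.696g:
ω = √(0.696g / r) = √(0.696 × 9.81 / 491) = √0.01391 = 0.1179 rad/s.

0.118 rad/s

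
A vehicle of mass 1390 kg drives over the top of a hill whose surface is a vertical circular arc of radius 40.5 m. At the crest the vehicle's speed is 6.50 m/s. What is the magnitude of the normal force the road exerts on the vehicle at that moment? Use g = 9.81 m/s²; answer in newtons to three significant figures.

12200 N

At the crest the centripetal acceleration points downward (toward the centre of the arc), so mg − N = mv²/r.
N = m(g − v²/r) = 1390 × (9.81 − (6.50)²/40.5) = 1390 × (9.81 − 1.043) = 1390 × 8.767 = 12190 N.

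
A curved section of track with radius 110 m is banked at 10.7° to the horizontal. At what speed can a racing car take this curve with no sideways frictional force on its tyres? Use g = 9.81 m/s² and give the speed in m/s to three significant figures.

14.3 m/s

On a frictionless banked curve, N sinθ = mv²/r and N cosθ = mg, so tanθ = v²/(rg).
v = √(r g tanθ) = √(110 × 9.81 × tan 10.7°) = √(110 × 9.81 × 0.1890) = √203.9 = 14.28 m/s.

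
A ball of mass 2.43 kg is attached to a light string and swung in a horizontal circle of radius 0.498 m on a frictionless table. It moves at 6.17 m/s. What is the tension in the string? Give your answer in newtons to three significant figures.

186 N

The tension is the only horizontal force, so it supplies the full centripetal force: T = m v²/r = 2.43 × (6.170)²/0.498 = 2.43 × 38.07/0.498 = 185.8 N.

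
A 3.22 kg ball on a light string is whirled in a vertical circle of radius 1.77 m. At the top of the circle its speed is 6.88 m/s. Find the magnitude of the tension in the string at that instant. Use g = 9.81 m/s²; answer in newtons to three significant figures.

54.5 N

At the top, both T and the weight mg point inward (toward the centre), so T + mg = mv²/r.
T = m(v²/r − g) = 3.22 × ((6.88)²/1.77 − 9.81) = 3.22 × (26.74 − 9.81) = 3.22 × 16.93 = 54.52 N.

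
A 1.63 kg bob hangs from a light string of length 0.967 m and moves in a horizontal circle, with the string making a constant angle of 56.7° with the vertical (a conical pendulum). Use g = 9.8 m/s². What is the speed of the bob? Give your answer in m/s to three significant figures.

The radius of the circle is r = L sinθ = 0.967 × sin 56.7° = 0.8082 m.
Horizontally T sinθ = mv²/r and vertically T cosθ = mg, so tanθ = v²/(rg).
v = √(r g tanθ) = √(0.8082 × 9.8 × 1.522) = √12.06 = 3.472 m/s.

3.47 m/s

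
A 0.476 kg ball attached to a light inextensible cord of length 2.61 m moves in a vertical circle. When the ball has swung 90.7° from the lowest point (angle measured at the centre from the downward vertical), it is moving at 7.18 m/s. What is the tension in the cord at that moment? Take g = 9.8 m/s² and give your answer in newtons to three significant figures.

Take the radial direction toward the centre of the circle as positive. The component of the weight along the string toward the centre is −mg cos φ (φ measured from the bottom), so Newton's second law along the string gives T − mg cos φ = m v²/r.
cos 90.7° = -0.01222, so T = m(v²/r + g cos φ) = 0.476 × ((7.18)²/2.61 + 9.8 × -0.01222) = 0.476 × (19.75 + (-0.1197)) = 0.476 × 19.63 = 9.345 N.

9.34 N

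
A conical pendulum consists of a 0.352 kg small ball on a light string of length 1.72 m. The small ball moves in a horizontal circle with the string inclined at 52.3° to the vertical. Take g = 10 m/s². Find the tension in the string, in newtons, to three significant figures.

5.76 N

Vertically the bob has no acceleration, so T cosθ = mg.
T = mg/cosθ = 0.352 × 10.0 / cos 52.3° = 3.520/0.6115 = 5.756 N.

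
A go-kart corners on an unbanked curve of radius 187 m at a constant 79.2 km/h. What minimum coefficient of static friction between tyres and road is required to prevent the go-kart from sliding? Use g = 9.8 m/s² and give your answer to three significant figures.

0.264

v = 79.2/3.6 = 22.00 m/s.
Friction provides the centripetal force: μ_s m g = m v²/r, so μ_s = v²/(g r) = (22.00)²/(9.8 × 187) = 484.0/1833 = 0.2641.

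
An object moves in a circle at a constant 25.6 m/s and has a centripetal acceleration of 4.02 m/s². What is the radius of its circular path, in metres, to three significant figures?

163 m

a_c = v²/r ⇒ r = v²/a_c = (25.6)²/4.02 = 655.4/4.02 = 163.0 m.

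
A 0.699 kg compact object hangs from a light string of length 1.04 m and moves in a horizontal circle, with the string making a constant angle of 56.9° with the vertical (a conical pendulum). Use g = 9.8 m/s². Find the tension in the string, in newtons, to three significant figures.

Vertically the bob has no acceleration, so T cosθ = mg.
T = mg/cosθ = 0.699 × 9.8 / cos 56.9° = 6.850/0.5461 = 12.54 N.

12.5 N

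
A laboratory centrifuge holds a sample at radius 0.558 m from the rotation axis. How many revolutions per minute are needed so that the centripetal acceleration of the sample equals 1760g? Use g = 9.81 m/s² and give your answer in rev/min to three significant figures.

1680 rev/min

Require ω²r = 1760g, so ω = √(1760 × 9.81/0.558) = 175.9 rad/s.
In rev/min: ω × 60/(2π) = 175.9 × 60/(2π) = 1680 rev/min.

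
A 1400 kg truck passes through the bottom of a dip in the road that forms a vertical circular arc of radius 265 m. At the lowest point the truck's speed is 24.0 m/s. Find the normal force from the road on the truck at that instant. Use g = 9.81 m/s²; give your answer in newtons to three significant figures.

At the lowest point, N points up (toward the centre) and the weight mg points down (away from the centre), so the net inward force is N − mg = mv²/r.
N = m(v²/r + g) = 1400 × ((24.0)²/265 + 9.81) = 1400 × (2.174 + 9.81) = 1400 × 11.98 = 16780 N.

16800 N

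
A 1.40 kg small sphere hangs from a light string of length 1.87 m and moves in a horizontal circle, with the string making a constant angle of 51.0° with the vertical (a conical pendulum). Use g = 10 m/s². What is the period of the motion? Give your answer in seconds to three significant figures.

2.16 s

r = L sinθ = 1.453 m. From T sinθ = mω²r and T cosθ = mg: tanθ = ω²r/g, so ω² = g tanθ / r = g/(L cosθ).
ω = √(g/(L cosθ)) = √(10.0/(1.87 × 0.6293)) = √8.497 = 2.915 rad/s.
Period = 2π/ω = 2.155 s.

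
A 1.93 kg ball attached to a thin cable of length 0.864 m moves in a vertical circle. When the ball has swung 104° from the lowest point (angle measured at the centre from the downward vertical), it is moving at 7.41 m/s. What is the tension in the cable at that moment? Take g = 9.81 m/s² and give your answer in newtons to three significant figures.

Take the radial direction toward the centre of the circle as positive. The component of the weight along the string toward the centre is −mg cos φ (φ measured from the bottom), so Newton's second law along the string gives T − mg cos φ = m v²/r.
cos 104° = -0.2419, so T = m(v²/r + g cos φ) = 1.93 × ((7.41)²/0.864 + 9.81 × -0.2419) = 1.93 × (63.55 + (-2.373)) = 1.93 × 61.18 = 118.1 N.

118 N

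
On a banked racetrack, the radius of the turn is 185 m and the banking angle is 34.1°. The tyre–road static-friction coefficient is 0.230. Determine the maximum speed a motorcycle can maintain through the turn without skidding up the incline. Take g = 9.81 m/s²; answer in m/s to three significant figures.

At the maximum speed, friction acts down the slope at its limiting value f = μN. Radially (horizontal, toward centre): N sinθ + μN cosθ = mv²/r. Vertically: N cosθ − μN sinθ = mg.
Dividing: v² = r g (sinθ + μcosθ)/(cosθ − μsinθ).
sinθ + μcosθ = 0.5606 + 0.230×0.8281 = 0.7511; cosθ − μsinθ = 0.8281 − 0.230×0.5606 = 0.6991.
v² = 185 × 9.81 × 0.7511/0.6991 = 1950 m²/s², so v = 44.16 m/s.

44.2 m/s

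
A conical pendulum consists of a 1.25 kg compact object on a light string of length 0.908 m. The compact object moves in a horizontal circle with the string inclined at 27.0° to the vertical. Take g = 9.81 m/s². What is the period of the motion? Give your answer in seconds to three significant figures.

r = L sinθ = 0.4122 m. From T sinθ = mω²r and T cosθ = mg: tanθ = ω²r/g, so ω² = g tanθ / r = g/(L cosθ).
ω = √(g/(L cosθ)) = √(9.81/(0.908 × 0.8910)) = √12.13 = 3.482 rad/s.
Period = 2π/ω = 1.804 s.

1.80 s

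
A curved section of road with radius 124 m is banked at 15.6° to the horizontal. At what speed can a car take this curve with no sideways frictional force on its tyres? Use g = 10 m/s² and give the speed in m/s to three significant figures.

On a frictionless banked curve, N sinθ = mv²/r and N cosθ = mg, so tanθ = v²/(rg).
v = √(r g tanθ) = √(124 × 10.0 × tan 15.6°) = √(124 × 10.0 × 0.2792) = √346.2 = 18.61 m/s.

18.6 m/s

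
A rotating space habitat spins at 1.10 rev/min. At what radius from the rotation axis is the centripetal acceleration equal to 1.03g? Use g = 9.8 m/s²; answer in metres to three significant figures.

761 m

ω = 1.10 rev/min × 2π/60 = 0.1152 rad/s.
a_c = ω²r = 1.03g ⇒ r = 1.03 × 9.8 / (0.1152)² = 10.09/0.01327 = 760.7 m.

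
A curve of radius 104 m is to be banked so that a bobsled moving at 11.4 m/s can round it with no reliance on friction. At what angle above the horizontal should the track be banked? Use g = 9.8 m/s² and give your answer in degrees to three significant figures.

For a frictionless banked turn: horizontally N sinθ = mv²/r and vertically N cosθ = mg.
Dividing: tanθ = v²/(r g) = (11.4)²/(104 × 9.8) = 130.0/1019 = 0.1275.
θ = arctan(0.1275) = 7.267°.

7.27°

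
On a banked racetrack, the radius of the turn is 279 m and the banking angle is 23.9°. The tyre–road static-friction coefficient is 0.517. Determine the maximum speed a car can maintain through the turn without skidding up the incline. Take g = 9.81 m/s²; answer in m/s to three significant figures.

58.4 m/s

At the maximum speed, friction acts down the slope at its limiting value f = μN. Radially (horizontal, toward centre): N sinθ + μN cosθ = mv²/r. Vertically: N cosθ − μN sinθ = mg.
Dividing: v² = r g (sinθ + μcosθ)/(cosθ − μsinθ).
sinθ + μcosθ = 0.4051 + 0.517×0.9143 = 0.8778; cosθ − μsinθ = 0.9143 − 0.517×0.4051 = 0.7048.
v² = 279 × 9.81 × 0.8778/0.7048 = 3409 m²/s², so v = 58.39 m/s.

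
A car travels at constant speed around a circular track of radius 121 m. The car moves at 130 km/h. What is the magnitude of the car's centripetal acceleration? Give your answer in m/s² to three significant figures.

10.8 m/s²

v = 130 km/h = 130/3.6 = 36.11 m/s.
a_c = v²/r = (36.11)²/121 = 1304/121 = 10.78 m/s².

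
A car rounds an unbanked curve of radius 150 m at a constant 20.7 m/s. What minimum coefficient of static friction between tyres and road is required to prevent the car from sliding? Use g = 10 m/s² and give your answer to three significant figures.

0.286

Friction provides the centripetal force: μ_s m g = m v²/r, so μ_s = v²/(g r) = (20.70)²/(10.0 × 150) = 428.5/1500 = 0.2857.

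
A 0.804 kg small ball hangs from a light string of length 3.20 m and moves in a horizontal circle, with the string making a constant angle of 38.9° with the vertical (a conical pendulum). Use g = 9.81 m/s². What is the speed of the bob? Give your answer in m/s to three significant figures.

The radius of the circle is r = L sinθ = 3.20 × sin 38.9° = 2.009 m.
Horizontally T sinθ = mv²/r and vertically T cosθ = mg, so tanθ = v²/(rg).
v = √(r g tanθ) = √(2.009 × 9.81 × 0.8069) = √15.91 = 3.988 m/s.

3.99 m/s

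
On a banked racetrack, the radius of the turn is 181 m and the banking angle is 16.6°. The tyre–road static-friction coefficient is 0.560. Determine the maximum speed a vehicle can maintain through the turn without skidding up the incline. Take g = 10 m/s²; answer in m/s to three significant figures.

At the maximum speed, friction acts down the slope at its limiting value f = μN. Radially (horizontal, toward centre): N sinθ + μN cosθ = mv²/r. Vertically: N cosθ − μN sinθ = mg.
Dividing: v² = r g (sinθ + μcosθ)/(cosθ − μsinθ).
sinθ + μcosθ = 0.2857 + 0.560×0.9583 = 0.8223; cosθ − μsinθ = 0.9583 − 0.560×0.2857 = 0.7983.
v² = 181 × 10.0 × 0.8223/0.7983 = 1864 m²/s², so v = 43.18 m/s.

43.2 m/s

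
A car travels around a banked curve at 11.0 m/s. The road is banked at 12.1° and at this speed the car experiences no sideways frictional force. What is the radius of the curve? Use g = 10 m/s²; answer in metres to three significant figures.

Frictionless banking: tanθ = v²/(rg), so r = v²/(g tanθ).
r = (11.0)²/(10.0 × tan 12.1°) = 121.0/(10.0 × 0.2144) = 121.0/2.144 = 56.44 m.

56.4 m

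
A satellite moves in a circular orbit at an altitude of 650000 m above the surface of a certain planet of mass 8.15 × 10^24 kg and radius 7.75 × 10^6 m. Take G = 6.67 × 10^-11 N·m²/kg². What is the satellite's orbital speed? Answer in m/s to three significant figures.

8040 m/s

Orbital radius r = R + h = 7.75 × 10^6 + 650000 = 8.400 × 10^6 m.
Gravity supplies the centripetal force: G M m / r² = m v² / r, so v = √(GM/r).
v = √(6.67 × 10^-11 × 8.15 × 10^24 / 8.400 × 10^6) = √(6.471 × 10^7) = 8045 m/s.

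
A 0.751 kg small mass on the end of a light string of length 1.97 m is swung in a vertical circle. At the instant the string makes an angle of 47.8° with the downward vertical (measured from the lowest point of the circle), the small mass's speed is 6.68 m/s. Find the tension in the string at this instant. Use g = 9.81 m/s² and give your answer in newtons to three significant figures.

Take the radial direction toward the centre of the circle as positive. The component of the weight along the string toward the centre is −mg cos φ (φ measured from the bottom), so Newton's second law along the string gives T − mg cos φ = m v²/r.
cos 47.8° = 0.6717, so T = m(v²/r + g cos φ) = 0.751 × ((6.68)²/1.97 + 9.81 × 0.6717) = 0.751 × (22.65 + (6.590)) = 0.751 × 29.24 = 21.96 N.

22.0 N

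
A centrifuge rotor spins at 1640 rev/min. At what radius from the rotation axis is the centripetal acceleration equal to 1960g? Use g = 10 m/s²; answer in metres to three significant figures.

ω = 1640 rev/min × 2π/60 = 171.7 rad/s.
a_c = ω²r = 1960g ⇒ r = 1960 × 10.0 / (171.7)² = 19600/29490 = 0.6645 m.

0.665 m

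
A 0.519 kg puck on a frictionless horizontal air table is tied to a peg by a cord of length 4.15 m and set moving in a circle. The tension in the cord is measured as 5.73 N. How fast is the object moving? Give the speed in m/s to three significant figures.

T = m v²/r ⇒ v = √(T r / m) = √(5.73 × 4.15 / 0.519) = √45.82 = 6.769 m/s.

6.77 m/s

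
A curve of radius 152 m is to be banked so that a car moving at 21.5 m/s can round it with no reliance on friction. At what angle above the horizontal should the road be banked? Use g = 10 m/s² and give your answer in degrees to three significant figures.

16.9°

With no friction, the horizontal component of the normal force provides the centripetal force: N sinθ = mv²/r, while N cosθ = mg vertically.
Dividing: tanθ = v²/(r g) = (21.5)²/(152 × 10.0) = 462.2/1520 = 0.3041.
θ = arctan(0.3041) = 16.92°.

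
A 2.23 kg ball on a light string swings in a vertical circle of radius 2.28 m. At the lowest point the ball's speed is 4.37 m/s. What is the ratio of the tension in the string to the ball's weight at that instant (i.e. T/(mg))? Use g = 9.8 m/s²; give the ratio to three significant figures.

At the bottom, T − mg = mv²/r, so T = m(v²/r + g) and T/(mg) = v²/(rg) + 1 = (4.37)²/(2.28 × 9.8) + 1 = 0.8547 + 1 = 1.855.

1.85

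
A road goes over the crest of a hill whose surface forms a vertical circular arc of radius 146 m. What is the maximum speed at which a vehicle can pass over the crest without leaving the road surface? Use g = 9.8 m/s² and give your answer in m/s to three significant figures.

At the crest the centre of the circle is below the vehicle, so the net downward (centripetal) force is mg − N = mv²/r.
The vehicle leaves the road when N → 0, giving v_max = √(g r) = √(9.8 × 146) = 37.83 m/s.

37.8 m/s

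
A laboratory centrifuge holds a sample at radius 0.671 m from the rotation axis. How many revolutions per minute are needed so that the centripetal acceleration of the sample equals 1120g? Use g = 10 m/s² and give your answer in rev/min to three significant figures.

Require ω²r = 1120g, so ω = √(1120 × 10.0/0.671) = 129.2 rad/s.
In rev/min: ω × 60/(2π) = 129.2 × 60/(2π) = 1234 rev/min.

1230 rev/min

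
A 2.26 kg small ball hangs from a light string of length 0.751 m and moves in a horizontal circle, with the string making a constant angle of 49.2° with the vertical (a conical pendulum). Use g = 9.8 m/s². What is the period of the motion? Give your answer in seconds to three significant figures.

r = L sinθ = 0.5685 m. From T sinθ = mω²r and T cosθ = mg: tanθ = ω²r/g, so ω² = g tanθ / r = g/(L cosθ).
ω = √(g/(L cosθ)) = √(9.8/(0.751 × 0.6534)) = √19.97 = 4.469 rad/s.
Period = 2π/ω = 1.406 s.

1.41 s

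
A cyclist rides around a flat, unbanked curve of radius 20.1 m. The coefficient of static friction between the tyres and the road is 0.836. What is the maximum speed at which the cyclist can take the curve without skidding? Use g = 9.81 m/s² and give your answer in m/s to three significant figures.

12.8 m/s

On a flat curve, static friction is the only horizontal force, so it must supply the full centripetal force: μ_s m g = m v²/r.
Mass cancels: v_max = √(μ_s g r) = √(0.836 × 9.81 × 20.1) = √164.8 = 12.84 m/s.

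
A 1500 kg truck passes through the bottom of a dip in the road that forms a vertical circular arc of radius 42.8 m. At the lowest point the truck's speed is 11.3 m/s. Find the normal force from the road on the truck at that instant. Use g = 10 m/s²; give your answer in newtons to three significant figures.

19500 N

At the lowest point, N points up (toward the centre) and the weight mg points down (away from the centre), so the net inward force is N − mg = mv²/r.
N = m(v²/r + g) = 1500 × ((11.3)²/42.8 + 10.0) = 1500 × (2.983 + 10.0) = 1500 × 12.98 = 19480 N.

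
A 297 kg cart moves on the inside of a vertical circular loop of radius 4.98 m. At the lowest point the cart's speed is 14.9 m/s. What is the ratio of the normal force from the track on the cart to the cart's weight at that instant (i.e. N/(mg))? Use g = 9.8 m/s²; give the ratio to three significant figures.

5.55

At the bottom, N − mg = mv²/r, so N = m(v²/r + g) and N/(mg) = v²/(rg) + 1 = (14.9)²/(4.98 × 9.8) + 1 = 4.549 + 1 = 5.549.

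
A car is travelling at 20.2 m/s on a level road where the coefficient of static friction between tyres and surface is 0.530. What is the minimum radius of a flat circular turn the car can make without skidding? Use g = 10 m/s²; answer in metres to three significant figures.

77.0 m

At the limit, μ_s m g = m v²/r, so r_min = v²/(μ_s g) = (20.2)²/(0.530 × 10.0) = 408.0/5.300 = 76.99 m.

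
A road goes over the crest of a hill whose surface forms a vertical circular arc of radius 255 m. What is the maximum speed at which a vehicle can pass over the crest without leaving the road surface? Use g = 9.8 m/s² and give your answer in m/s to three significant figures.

At the crest the centre of the circle is below the vehicle, so the net downward (centripetal) force is mg − N = mv²/r.
The vehicle leaves the road when N → 0, giving v_max = √(g r) = √(9.8 × 255) = 49.99 m/s.

50.0 m/s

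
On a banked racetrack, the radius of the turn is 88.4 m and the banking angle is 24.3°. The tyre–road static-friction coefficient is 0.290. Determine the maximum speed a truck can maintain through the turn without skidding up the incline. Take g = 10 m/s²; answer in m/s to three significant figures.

At the maximum speed, friction acts down the slope at its limiting value f = μN. Radially (horizontal, toward centre): N sinθ + μN cosθ = mv²/r. Vertically: N cosθ − μN sinθ = mg.
Dividing: v² = r g (sinθ + μcosθ)/(cosθ − μsinθ).
sinθ + μcosθ = 0.4115 + 0.290×0.9114 = 0.6758; cosθ − μsinθ = 0.9114 − 0.290×0.4115 = 0.7921.
v² = 88.4 × 10.0 × 0.6758/0.7921 = 754.3 m²/s², so v = 27.46 m/s.

27.5 m/s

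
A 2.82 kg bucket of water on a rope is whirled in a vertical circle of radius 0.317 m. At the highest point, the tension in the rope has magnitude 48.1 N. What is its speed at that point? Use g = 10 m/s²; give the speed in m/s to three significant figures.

2.93 m/s

At the top, T + mg = mv²/r, so v = √(r(T/m + g)) = √(0.317 × (48.1/2.82 + 10.0)) = √(0.317 × 27.06) = √8.577 = 2.929 m/s.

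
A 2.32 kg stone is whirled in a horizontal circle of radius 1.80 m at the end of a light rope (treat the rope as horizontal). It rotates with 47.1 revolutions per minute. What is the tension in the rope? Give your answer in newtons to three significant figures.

ω = 47.1 rev/min × 2π/60 = 4.932 rad/s, so v = ωr = 4.932 × 1.80 = 8.878 m/s.
The tension is the only horizontal force, so it supplies the full centripetal force: T = m v²/r = 2.32 × (8.878)²/1.80 = 2.32 × 78.82/1.80 = 101.6 N.

102 N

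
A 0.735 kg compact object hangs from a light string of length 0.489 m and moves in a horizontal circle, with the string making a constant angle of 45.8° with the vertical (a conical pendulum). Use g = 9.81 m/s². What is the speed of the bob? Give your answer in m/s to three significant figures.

The radius of the circle is r = L sinθ = 0.489 × sin 45.8° = 0.3506 m.
Horizontally T sinθ = mv²/r and vertically T cosθ = mg, so tanθ = v²/(rg).
v = √(r g tanθ) = √(0.3506 × 9.81 × 1.028) = √3.536 = 1.881 m/s.

1.88 m/s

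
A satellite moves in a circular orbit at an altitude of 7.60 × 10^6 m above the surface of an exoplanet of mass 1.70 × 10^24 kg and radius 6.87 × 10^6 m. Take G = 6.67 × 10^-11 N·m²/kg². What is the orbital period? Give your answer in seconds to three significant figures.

32500 s

r = R + h = 6.87 × 10^6 + 7.60 × 10^6 = 1.447 × 10^7 m. Gravity provides the centripetal force: G M m / r² = m v² / r ⇒ v = √(GM/r) = 2799 m/s.
T = 2πr/v = 2π × 1.447 × 10^7 / 2799 = 32480 s.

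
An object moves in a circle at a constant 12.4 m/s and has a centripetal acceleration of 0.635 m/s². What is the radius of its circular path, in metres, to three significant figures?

242 m

a_c = v²/r ⇒ r = v²/a_c = (12.4)²/0.635 = 153.8/0.635 = 242.1 m.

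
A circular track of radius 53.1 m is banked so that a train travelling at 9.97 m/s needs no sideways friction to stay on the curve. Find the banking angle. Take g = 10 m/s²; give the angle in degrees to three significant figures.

10.6°

With no friction, the horizontal component of the normal force provides the centripetal force: N sinθ = mv²/r, while N cosθ = mg vertically.
Dividing: tanθ = v²/(r g) = (9.97)²/(53.1 × 10.0) = 99.40/531.0 = 0.1872.
θ = arctan(0.1872) = 10.60°.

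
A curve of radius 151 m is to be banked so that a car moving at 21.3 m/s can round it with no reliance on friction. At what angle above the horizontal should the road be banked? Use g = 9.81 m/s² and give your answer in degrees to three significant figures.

17.0°

With no friction, the horizontal component of the normal force provides the centripetal force: N sinθ = mv²/r, while N cosθ = mg vertically.
Dividing: tanθ = v²/(r g) = (21.3)²/(151 × 9.81) = 453.7/1481 = 0.3063.
θ = arctan(0.3063) = 17.03°.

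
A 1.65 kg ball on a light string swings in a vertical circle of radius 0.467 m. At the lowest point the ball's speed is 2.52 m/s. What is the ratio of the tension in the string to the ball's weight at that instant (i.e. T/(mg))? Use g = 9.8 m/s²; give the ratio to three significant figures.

At the bottom, T − mg = mv²/r, so T = m(v²/r + g) and T/(mg) = v²/(rg) + 1 = (2.52)²/(0.467 × 9.8) + 1 = 1.388 + 1 = 2.388.

2.39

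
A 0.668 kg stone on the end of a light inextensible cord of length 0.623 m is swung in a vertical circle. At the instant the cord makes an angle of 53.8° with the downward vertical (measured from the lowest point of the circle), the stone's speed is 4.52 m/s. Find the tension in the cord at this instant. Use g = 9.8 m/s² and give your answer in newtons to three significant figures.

25.8 N

Take the radial direction toward the centre of the circle as positive. The component of the weight along the string toward the centre is −mg cos φ (φ measured from the bottom), so Newton's second law along the string gives T − mg cos φ = m v²/r.
cos 53.8° = 0.5906, so T = m(v²/r + g cos φ) = 0.668 × ((4.52)²/0.623 + 9.8 × 0.5906) = 0.668 × (32.79 + (5.788)) = 0.668 × 38.58 = 25.77 N.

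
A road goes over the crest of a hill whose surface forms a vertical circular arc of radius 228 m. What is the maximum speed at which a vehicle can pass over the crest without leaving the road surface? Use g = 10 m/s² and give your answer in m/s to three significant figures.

47.7 m/s

At the crest the centre of the circle is below the vehicle, so the net downward (centripetal) force is mg − N = mv²/r.
The vehicle leaves the road when N → 0, giving v_max = √(g r) = √(10.0 × 228) = 47.75 m/s.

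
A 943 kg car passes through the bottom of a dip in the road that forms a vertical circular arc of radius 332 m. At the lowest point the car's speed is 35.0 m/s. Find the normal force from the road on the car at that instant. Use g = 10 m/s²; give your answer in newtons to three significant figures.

At the lowest point, N points up (toward the centre) and the weight mg points down (away from the centre), so the net inward force is N − mg = mv²/r.
N = m(v²/r + g) = 943 × ((35.0)²/332 + 10.0) = 943 × (3.690 + 10.0) = 943 × 13.69 = 12910 N.

12900 N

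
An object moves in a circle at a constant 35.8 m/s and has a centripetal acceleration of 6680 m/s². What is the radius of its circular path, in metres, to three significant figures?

0.192 m

a_c = v²/r ⇒ r = v²/a_c = (35.8)²/6680 = 1282/6680 = 0.1919 m.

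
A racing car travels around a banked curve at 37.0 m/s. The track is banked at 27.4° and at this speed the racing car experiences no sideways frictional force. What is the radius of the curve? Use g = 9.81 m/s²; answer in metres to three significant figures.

Frictionless banking: tanθ = v²/(rg), so r = v²/(g tanθ).
r = (37.0)²/(9.81 × tan 27.4°) = 1369/(9.81 × 0.5184) = 1369/5.085 = 269.2 m.

269 m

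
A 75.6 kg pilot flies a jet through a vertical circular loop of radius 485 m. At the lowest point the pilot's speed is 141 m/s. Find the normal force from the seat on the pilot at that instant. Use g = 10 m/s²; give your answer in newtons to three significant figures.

3850 N

At the lowest point, N points up (toward the centre) and the weight mg points down (away from the centre), so the net inward force is N − mg = mv²/r.
N = m(v²/r + g) = 75.6 × ((141)²/485 + 10.0) = 75.6 × (40.99 + 10.0) = 75.6 × 50.99 = 3855 N.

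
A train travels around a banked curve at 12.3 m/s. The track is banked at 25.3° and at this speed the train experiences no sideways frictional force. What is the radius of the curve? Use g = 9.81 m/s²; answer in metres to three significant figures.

Frictionless banking: tanθ = v²/(rg), so r = v²/(g tanθ).
r = (12.3)²/(9.81 × tan 25.3°) = 151.3/(9.81 × 0.4727) = 151.3/4.637 = 32.63 m.

32.6 m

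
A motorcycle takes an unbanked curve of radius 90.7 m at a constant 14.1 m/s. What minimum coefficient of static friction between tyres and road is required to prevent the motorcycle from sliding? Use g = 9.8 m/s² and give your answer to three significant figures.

Friction provides the centripetal force: μ_s m g = m v²/r, so μ_s = v²/(g r) = (14.10)²/(9.8 × 90.7) = 198.8/888.9 = 0.2237.

0.224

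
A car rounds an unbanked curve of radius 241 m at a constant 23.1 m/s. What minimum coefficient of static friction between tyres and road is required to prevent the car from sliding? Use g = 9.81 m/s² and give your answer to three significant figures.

0.226

Friction provides the centripetal force: μ_s m g = m v²/r, so μ_s = v²/(g r) = (23.10)²/(9.81 × 241) = 533.6/2364 = 0.2257.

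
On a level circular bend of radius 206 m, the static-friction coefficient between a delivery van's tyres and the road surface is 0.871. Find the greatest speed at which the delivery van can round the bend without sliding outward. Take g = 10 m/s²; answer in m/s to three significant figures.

42.4 m/s

The only inward force on a level bend is static friction, so at the limit f_s = μ_s N = μ_s m g = m v²/r.
Mass cancels: v_max = √(μ_s g r) = √(0.871 × 10.0 × 206) = √1794 = 42.36 m/s.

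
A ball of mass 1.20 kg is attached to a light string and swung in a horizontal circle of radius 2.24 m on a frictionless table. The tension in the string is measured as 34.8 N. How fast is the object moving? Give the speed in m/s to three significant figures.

T = m v²/r ⇒ v = √(T r / m) = √(34.8 × 2.24 / 1.20) = √64.96 = 8.060 m/s.

8.06 m/s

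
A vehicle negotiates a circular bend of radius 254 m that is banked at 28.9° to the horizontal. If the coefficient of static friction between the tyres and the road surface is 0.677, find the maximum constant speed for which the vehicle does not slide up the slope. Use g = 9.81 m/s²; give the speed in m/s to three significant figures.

69.9 m/s

At the maximum speed, friction acts down the slope at its limiting value f = μN. Radially (horizontal, toward centre): N sinθ + μN cosθ = mv²/r. Vertically: N cosθ − μN sinθ = mg.
Dividing: v² = r g (sinθ + μcosθ)/(cosθ − μsinθ).
sinθ + μcosθ = 0.4833 + 0.677×0.8755 = 1.076; cosθ − μsinθ = 0.8755 − 0.677×0.4833 = 0.5483.
v² = 254 × 9.81 × 1.076/0.5483 = 4890 m²/s², so v = 69.93 m/s.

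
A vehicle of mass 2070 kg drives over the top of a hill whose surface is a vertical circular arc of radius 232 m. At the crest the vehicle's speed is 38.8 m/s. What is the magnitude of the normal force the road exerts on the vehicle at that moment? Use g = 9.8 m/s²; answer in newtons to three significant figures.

At the crest the centripetal acceleration points downward (toward the centre of the arc), so mg − N = mv²/r.
N = m(g − v²/r) = 2070 × (9.8 − (38.8)²/232) = 2070 × (9.8 − 6.489) = 2070 × 3.311 = 6854 N.

6850 N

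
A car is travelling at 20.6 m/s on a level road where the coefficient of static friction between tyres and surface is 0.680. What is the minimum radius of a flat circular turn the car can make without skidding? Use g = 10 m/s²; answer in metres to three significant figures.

At the limit, μ_s m g = m v²/r, so r_min = v²/(μ_s g) = (20.6)²/(0.680 × 10.0) = 424.4/6.800 = 62.41 m.

62.4 m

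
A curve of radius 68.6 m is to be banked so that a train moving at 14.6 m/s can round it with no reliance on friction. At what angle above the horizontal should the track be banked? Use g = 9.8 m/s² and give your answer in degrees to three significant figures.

With no friction, the horizontal component of the normal force provides the centripetal force: N sinθ = mv²/r, while N cosθ = mg vertically.
Dividing: tanθ = v²/(r g) = (14.6)²/(68.6 × 9.8) = 213.2/672.3 = 0.3171.
θ = arctan(0.3171) = 17.59°.

17.6°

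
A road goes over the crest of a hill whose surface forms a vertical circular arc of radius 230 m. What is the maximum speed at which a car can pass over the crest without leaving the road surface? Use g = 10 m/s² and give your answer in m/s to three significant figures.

48.0 m/s

At the crest the centre of the circle is below the car, so the net downward (centripetal) force is mg − N = mv²/r.
The car leaves the road when N → 0, giving v_max = √(g r) = √(10.0 × 230) = 47.96 m/s.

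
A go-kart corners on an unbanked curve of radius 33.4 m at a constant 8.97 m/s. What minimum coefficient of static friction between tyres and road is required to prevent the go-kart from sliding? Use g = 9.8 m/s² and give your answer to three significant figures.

0.246

Friction provides the centripetal force: μ_s m g = m v²/r, so μ_s = v²/(g r) = (8.970)²/(9.8 × 33.4) = 80.46/327.3 = 0.2458.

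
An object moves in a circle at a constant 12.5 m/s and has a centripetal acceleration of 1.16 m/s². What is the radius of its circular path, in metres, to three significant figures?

a_c = v²/r ⇒ r = v²/a_c = (12.5)²/1.16 = 156.2/1.16 = 134.7 m.

135 m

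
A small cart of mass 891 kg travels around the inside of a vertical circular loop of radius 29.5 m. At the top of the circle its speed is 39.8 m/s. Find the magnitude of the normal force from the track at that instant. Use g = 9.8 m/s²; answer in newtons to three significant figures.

39100 N

At the top, both N and the weight mg point inward (toward the centre), so N + mg = mv²/r.
N = m(v²/r − g) = 891 × ((39.8)²/29.5 − 9.8) = 891 × (53.70 − 9.8) = 891 × 43.90 = 39110 N.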